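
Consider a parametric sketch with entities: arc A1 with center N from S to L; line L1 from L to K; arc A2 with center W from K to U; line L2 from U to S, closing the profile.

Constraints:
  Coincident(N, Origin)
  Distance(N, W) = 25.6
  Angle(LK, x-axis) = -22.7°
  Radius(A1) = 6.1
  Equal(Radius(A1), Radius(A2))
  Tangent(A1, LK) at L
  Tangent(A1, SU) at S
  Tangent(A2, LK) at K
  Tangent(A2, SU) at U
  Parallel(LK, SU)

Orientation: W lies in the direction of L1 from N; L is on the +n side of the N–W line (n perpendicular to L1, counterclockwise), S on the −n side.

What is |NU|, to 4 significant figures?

26.32

The slot axis is L1's direction at -22.7°, so u = (cos -22.7°, sin -22.7°) = (0.9225, -0.3859) and n = (−sin -22.7°, cos -22.7°) = (0.3859, 0.9225). N is at the origin and W lies 25.6 along u from N, so W = 25.6·u = (23.62, -9.879). Tangency of A1 to both parallel lines with radius 6.1 puts L and S at N ± 6.1·n: L = (2.354, 5.627), S = (-2.354, -5.627). Equal radii place K and U the same way about W: K = W + 6.1·n = (25.97, -4.252), U = W − 6.1·n = (21.26, -15.51). Then |NU| = |U − N| = 26.32.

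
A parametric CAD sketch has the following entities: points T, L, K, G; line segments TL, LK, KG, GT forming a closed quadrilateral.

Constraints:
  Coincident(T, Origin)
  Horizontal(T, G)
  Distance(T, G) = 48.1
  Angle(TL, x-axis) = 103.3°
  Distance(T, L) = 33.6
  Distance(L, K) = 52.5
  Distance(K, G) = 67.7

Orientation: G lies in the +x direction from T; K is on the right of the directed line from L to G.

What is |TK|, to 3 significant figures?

25.4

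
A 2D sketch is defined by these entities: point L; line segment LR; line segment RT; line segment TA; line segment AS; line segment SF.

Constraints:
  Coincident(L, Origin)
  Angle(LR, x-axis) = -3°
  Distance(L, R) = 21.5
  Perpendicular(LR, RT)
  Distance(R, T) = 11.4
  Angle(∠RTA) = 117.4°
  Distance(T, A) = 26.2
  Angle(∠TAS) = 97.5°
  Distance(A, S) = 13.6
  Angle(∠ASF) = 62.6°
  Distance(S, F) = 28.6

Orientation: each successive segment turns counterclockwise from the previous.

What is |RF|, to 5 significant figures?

8.9814

∠TAS = 97.5° gives AS at -127.90° from the x-axis; with |AS| = 13.6, S = (-8.8850, 12.786). ∠ASF = 62.6° gives SF at -10.500° from the x-axis; with |SF| = 28.6, F = (19.236, 7.5738). Then |RF| = |F − R| = 8.9814.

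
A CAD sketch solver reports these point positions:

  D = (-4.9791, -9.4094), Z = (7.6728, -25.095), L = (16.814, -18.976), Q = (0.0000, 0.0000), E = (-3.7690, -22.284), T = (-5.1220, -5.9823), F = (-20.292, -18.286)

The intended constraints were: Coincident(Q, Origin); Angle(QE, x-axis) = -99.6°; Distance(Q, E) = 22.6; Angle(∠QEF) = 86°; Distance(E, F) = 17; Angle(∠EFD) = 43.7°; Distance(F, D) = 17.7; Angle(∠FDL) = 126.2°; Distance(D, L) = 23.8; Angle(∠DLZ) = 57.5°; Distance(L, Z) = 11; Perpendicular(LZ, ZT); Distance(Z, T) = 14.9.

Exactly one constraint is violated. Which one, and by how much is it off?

Distance(Z, T) = 14.9 — off by 8.10.

Q = (0.00, 0.00) ✓; QE at -99.60° ✓; |QE| = 22.60 ✓; ∠QEF = 86.00° ✓; |EF| = 17.00 ✓; ∠EFD = 43.70° ✓; |FD| = 17.70 ✓; ∠FDL = 126.2° ✓; |DL| = 23.80 ✓; ∠DLZ = 57.50° ✓; |LZ| = 11.00 ✓; ∠(LZ, ZT) = 90.00° ✓; |ZT| = 23.00 ✗.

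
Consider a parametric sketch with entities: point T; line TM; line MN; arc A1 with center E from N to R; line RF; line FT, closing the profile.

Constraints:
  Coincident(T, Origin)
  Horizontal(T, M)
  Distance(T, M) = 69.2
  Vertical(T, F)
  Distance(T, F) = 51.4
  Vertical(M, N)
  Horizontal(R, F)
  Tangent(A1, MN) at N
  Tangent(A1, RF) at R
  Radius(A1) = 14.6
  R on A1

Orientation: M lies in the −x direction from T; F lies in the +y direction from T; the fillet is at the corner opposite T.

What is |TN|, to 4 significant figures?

78.38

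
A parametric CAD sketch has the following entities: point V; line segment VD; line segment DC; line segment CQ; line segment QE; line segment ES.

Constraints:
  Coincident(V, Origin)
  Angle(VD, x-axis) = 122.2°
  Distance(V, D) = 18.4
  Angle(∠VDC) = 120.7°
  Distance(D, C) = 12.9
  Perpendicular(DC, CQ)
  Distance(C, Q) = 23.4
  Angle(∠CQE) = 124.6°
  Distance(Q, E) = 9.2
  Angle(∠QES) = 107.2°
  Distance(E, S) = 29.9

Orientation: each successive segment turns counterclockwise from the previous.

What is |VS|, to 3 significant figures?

10.5

V is at the origin; VD runs at 122.2° with length 18.4, so D = (-9.80, 15.6). ∠VDC = 120.7° gives DC at -178° from the x-axis; with |DC| = 12.9, C = (-22.7, 15.2). The perpendicularity gives CQ at right angles to DC, so CQ runs at -88.5°; with |CQ| = 23.4, Q = (-22.1, -8.16). ∠CQE = 124.6° gives QE at -33.1° from the x-axis; with |QE| = 9.2, E = (-14.4, -13.2). ∠QES = 107.2° gives ES at 39.7° from the x-axis; with |ES| = 29.9, S = (8.62, 5.92). Then |VS| = |S − V| = 10.5.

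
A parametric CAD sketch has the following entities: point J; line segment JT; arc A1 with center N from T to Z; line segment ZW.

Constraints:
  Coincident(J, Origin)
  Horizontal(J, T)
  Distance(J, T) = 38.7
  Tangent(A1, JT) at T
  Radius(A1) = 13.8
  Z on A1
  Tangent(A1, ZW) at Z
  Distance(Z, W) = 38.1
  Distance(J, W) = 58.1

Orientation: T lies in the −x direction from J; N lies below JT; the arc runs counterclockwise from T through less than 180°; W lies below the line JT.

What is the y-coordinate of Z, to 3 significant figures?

-22.4

Checks: |NZ| = 13.80 ✓; ∠(NZ, ZW) = 90.00° ✓; |ZW| = 38.10 ✓; |JW| = 58.10 ✓.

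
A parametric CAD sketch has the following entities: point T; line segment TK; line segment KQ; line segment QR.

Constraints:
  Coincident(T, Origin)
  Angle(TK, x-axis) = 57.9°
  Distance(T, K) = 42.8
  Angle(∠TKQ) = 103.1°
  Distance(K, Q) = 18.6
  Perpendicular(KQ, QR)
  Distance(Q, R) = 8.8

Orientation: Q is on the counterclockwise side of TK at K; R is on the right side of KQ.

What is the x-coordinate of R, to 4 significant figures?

15.88

T is at the origin; TK runs at 57.9° with length 42.8, so K = 42.8·(cos 57.9°, sin 57.9°) = (22.74, 36.26). ∠TKQ = 103.1°, so KQ runs at 57.9° + (180° − 103.1°) = 134.8° from the x-axis; with |KQ| = 18.6, Q = K + 18.6·(cos 134.8°, sin 134.8°) = (9.638, 49.45). KQ is perpendicular to QR; with |QR| = 8.8 on the right of KQ, R = Q + 8.8·(0.7096, 0.7046) = (15.88, 55.66). So R.x = 15.88.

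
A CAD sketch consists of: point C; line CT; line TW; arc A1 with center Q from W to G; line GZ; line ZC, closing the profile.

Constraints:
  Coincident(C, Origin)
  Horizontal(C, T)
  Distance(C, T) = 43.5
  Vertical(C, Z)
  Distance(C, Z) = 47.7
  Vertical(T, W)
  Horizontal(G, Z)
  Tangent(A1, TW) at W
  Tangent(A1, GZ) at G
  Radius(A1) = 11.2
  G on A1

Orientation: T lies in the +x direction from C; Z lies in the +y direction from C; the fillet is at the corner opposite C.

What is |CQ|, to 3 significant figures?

48.7

C and Z share the same x with |CZ| = 47.7 and Z on the +y side, so Z = (0.00, 47.7). The virtual corner opposite C is at (43.5, 47.7). Tangency of A1 to TW means the radius QW is perpendicular to TW and A1 meets GZ tangentially, so QG is at right angles to GZ, with radius 11.2, so the center Q sits 11.2 in from both sides at Q = (32.3, 36.5). Then |CQ| = |Q − C| = 48.7.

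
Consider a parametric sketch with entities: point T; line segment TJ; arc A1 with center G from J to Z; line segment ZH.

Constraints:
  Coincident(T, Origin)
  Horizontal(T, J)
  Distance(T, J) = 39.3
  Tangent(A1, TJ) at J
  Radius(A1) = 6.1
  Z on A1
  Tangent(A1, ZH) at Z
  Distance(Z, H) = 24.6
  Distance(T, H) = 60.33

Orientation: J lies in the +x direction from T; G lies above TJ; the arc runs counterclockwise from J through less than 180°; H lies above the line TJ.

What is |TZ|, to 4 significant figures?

45.12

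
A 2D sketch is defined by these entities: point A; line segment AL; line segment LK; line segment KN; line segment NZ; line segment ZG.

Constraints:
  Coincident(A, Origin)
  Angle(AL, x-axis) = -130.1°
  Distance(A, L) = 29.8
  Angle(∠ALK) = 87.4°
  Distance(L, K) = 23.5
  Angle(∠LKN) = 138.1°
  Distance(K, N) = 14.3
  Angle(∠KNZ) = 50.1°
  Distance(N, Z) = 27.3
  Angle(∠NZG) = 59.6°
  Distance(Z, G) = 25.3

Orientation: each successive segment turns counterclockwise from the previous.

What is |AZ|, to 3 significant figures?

17.3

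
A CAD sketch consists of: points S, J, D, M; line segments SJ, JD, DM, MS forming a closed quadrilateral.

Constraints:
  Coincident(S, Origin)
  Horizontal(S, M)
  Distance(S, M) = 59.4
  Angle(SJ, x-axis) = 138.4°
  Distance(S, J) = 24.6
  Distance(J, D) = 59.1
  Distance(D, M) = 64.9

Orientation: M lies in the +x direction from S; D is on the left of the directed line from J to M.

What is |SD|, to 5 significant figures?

61.251

S is at the origin; SM is horizontal with |SM| = 59.4 and M in +x, so M = (59.4, 0). SJ runs at 138.4° with |SJ| = 24.6, so J = (-18.396, 16.333). D is determined by |JD| = 59.1 and |DM| = 64.9 together: it lies at the intersection of circle(J, 59.1) and circle(M, 64.9). With |JM| = 79.492, the foot of the radical line on JM is 35.222 from J and the perpendicular offset is √(59.1² − 35.222²) = 47.457. Taking the left-of-JM solution: D = (25.826, 55.541).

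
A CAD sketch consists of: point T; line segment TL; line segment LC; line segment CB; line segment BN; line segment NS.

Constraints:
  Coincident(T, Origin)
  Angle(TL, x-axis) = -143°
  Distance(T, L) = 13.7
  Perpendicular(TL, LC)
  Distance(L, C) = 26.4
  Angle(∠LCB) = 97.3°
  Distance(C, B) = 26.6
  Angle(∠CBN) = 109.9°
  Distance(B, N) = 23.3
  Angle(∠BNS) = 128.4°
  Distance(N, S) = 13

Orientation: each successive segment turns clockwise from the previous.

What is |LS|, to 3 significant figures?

31.8

T is at the origin; TL runs at -143.0° with length 13.7, so L = (-10.9, -8.24). TL is perpendicular to LC, so LC runs at 127°; with |LC| = 26.4, C = (-26.8, 12.8). ∠LCB = 97.3° gives CB at 44.3° from the x-axis; with |CB| = 26.6, B = (-7.79, 31.4). ∠CBN = 109.9° gives BN at -25.8° from the x-axis; with |BN| = 23.3, N = (13.2, 21.3). ∠BNS = 128.4° gives NS at -77.4° from the x-axis; with |NS| = 13.0, S = (16.0, 8.59). Then |LS| = |S − L| = 31.8.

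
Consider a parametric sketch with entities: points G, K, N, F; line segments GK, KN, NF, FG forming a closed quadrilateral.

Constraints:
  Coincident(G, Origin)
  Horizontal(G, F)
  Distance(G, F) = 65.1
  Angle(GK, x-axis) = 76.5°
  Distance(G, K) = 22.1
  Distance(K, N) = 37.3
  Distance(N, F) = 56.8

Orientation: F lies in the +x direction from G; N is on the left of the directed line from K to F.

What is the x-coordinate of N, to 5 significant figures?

32.696

Checks: |KN| = 37.30 ✓; |NF| = 56.80 ✓.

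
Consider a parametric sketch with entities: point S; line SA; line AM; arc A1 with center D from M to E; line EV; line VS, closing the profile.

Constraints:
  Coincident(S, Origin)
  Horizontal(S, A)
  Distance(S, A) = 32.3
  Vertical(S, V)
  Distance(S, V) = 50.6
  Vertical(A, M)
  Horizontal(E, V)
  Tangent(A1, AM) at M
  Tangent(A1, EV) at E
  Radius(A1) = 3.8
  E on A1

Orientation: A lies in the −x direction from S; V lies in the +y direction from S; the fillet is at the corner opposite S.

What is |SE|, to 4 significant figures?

58.07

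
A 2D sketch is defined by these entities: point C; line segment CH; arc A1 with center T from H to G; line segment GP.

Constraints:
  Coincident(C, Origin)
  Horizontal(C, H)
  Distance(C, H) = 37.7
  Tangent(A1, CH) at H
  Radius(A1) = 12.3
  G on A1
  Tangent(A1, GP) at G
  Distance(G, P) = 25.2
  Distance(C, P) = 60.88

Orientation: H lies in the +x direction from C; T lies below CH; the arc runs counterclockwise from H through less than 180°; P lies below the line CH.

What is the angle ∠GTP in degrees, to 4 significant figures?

63.98°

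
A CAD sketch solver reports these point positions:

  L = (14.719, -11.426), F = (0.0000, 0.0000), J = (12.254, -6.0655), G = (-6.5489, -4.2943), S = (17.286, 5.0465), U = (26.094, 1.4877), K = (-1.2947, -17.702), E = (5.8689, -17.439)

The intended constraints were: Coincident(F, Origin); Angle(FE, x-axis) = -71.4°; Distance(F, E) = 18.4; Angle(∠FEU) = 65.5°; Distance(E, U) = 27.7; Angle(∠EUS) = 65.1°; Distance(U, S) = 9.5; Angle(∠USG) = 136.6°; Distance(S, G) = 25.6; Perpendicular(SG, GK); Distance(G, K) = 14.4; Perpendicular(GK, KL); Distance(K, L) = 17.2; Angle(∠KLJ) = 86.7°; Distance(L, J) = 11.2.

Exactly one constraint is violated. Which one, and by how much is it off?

Distance(L, J) = 11.2 — off by 5.30.

F = (0.00, 0.00) ✓; FE at -71.40° ✓; |FE| = 18.40 ✓; ∠FEU = 65.50° ✓; |EU| = 27.70 ✓; ∠EUS = 65.10° ✓; |US| = 9.500 ✓; ∠USG = 136.6° ✓; |SG| = 25.60 ✓; ∠(SG, GK) = 90.00° ✓; |GK| = 14.40 ✓; ∠(GK, KL) = 90.00° ✓; |KL| = 17.20 ✓; ∠KLJ = 86.71° ✓; |LJ| = 5.900 ✗.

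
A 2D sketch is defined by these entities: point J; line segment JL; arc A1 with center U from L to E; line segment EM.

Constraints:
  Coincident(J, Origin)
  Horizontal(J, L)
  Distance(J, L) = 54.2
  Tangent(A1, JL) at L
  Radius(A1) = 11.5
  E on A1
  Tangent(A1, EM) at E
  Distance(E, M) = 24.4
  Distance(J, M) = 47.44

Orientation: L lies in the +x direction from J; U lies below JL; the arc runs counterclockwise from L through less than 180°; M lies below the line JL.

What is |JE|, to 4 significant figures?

43.98

Checks: |UE| = 11.50 ✓; ∠(UE, EM) = 90.00° ✓; |EM| = 24.40 ✓; |JM| = 47.44 ✓.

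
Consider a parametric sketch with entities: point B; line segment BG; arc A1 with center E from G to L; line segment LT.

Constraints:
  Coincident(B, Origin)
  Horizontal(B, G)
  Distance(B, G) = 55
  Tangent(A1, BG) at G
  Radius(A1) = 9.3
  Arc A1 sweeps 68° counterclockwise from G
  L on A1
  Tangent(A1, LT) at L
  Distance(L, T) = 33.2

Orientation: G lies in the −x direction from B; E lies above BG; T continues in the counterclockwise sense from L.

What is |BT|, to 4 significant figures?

49.91

B is at the origin; B and G share the same y with |BG| = 55.0 and G on the −x side, so G = (-55.00, 0.000). Tangency of A1 to BG means the radius EG is perpendicular to BG, so E = G + (0, 9.3) = (-55.00, 9.300). On A1, G sits at bearing -90° from E; a 68° counterclockwise sweep puts L at bearing -22°, so L = E + 9.3·(cos -22°, sin -22°) = (-46.38, 5.816). Tangency of A1 to LT means the radius EL is perpendicular to LT, so LT runs along (−sin -22°, cos -22°); with |LT| = 33.2, T = (-33.94, 36.60). Then |BT| = |T − B| = 49.91.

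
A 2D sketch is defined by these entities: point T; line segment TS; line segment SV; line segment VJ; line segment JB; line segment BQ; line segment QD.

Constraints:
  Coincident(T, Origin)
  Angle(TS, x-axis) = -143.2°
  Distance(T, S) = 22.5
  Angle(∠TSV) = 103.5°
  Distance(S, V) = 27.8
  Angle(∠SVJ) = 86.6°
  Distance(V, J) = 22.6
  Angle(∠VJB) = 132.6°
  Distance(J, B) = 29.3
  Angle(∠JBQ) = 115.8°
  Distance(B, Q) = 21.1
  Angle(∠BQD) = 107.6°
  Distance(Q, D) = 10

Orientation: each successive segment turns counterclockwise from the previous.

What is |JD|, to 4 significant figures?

40.54

T is at the origin; TS runs at -143.2° with length 22.5, so S = (-18.02, -13.48). ∠TSV = 103.5° gives SV at -66.70° from the x-axis; with |SV| = 27.8, V = (-7.020, -39.01). ∠SVJ = 86.6° gives VJ at 26.70° from the x-axis; with |VJ| = 22.6, J = (13.17, -28.86). ∠VJB = 132.6° gives JB at 74.10° from the x-axis; with |JB| = 29.3, B = (21.20, -0.6772). ∠JBQ = 115.8° gives BQ at 138.3° from the x-axis; with |BQ| = 21.1, Q = (5.443, 13.36). ∠BQD = 107.6° gives QD at -149.3° from the x-axis; with |QD| = 10.0, D = (-3.156, 8.254). Then |JD| = |D − J| = 40.54.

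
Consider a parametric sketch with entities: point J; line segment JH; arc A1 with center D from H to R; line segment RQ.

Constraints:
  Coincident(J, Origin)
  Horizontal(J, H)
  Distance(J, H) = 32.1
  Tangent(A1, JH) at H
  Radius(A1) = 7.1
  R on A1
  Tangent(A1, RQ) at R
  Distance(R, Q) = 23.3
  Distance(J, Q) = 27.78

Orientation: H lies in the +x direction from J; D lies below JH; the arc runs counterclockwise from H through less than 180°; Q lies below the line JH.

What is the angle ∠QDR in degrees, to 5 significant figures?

73.053°

J is at the origin; JH is horizontal with |JH| = 32.1 and H on the +x side, so H = (32.100, 0.0000). Tangency of A1 to JH means the radius DH is perpendicular to JH, so D = H + (0, -7.1) = (32.100, -7.1000). Since DR ⟂ RQ (tangency), |DQ| = √(7.1² + 23.3²) = 24.358 regardless of where R sits on A1. So Q lies on both circle(J, 27.78) and circle(D, 24.358); the below-JH intersection is Q = (14.354, -23.784). R is the foot of the tangent from Q: R = (25.940, -3.5694).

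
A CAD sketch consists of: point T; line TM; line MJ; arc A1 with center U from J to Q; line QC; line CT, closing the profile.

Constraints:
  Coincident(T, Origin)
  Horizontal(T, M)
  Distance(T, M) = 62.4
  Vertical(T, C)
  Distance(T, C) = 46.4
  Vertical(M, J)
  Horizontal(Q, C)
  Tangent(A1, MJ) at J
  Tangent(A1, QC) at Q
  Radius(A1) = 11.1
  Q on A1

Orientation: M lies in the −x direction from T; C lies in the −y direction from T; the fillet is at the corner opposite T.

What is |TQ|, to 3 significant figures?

69.2

The virtual corner opposite T is at (-62.4, -46.4). Since A1 is tangent to MJ there, UJ ⟂ MJ and the tangent condition forces UQ to be normal to QC, with radius 11.1, so the center U sits 11.1 in from both sides at U = (-51.3, -35.3). That places the tangent points at J = (-62.4, -35.3) on MJ and Q = (-51.3, -46.4) on QC. Then |TQ| = |Q − T| = 69.2.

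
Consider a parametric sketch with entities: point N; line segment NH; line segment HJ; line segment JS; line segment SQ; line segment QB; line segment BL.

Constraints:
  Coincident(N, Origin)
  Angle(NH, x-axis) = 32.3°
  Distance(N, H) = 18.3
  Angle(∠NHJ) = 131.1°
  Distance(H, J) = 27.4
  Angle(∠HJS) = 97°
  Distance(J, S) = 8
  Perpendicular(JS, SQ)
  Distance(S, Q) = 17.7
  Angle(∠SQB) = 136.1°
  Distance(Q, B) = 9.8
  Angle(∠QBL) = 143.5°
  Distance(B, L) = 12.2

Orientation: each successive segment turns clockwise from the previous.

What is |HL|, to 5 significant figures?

7.4959

N is at the origin; NH runs at 32.3° with length 18.3, so H = (15.468, 9.7786). ∠NHJ = 131.1° gives HJ at -16.600° from the x-axis; with |HJ| = 27.4, J = (41.726, 1.9508). ∠HJS = 97.0° gives JS at -99.600° from the x-axis; with |JS| = 8.0, S = (40.392, -5.9372). JS ⟂ SQ, so SQ runs at 170.40°; with |SQ| = 17.7, Q = (22.940, -2.9854). ∠SQB = 136.1° gives QB at 126.50° from the x-axis; with |QB| = 9.8, B = (17.111, 4.8924). ∠QBL = 143.5° gives BL at 90.000° from the x-axis; with |BL| = 12.2, L = (17.111, 17.092). Then |HL| = |L − H| = 7.4959.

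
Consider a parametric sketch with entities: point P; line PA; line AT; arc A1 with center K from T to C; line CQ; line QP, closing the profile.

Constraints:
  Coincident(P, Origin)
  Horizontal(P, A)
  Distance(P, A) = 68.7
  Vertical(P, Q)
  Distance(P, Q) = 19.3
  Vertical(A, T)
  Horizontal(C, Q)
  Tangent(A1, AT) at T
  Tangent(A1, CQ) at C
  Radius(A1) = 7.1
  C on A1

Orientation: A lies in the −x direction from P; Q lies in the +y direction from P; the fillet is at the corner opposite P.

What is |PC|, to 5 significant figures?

64.553

P is at the origin; PA is horizontal with |PA| = 68.7 and A on the −x side, so A = (-68.700, 0.0000). PQ is vertical with |PQ| = 19.3 and Q on the +y side, so Q = (0.0000, 19.300). The virtual corner opposite P is at (-68.700, 19.300). The tangent condition forces KT to be normal to AT and A1 meets CQ tangentially, so KC is at right angles to CQ, with radius 7.1, so the center K sits 7.1 in from both sides at K = (-61.600, 12.200). That places the tangent points at T = (-68.700, 12.200) on AT and C = (-61.600, 19.300) on CQ. Then |PC| = |C − P| = 64.553.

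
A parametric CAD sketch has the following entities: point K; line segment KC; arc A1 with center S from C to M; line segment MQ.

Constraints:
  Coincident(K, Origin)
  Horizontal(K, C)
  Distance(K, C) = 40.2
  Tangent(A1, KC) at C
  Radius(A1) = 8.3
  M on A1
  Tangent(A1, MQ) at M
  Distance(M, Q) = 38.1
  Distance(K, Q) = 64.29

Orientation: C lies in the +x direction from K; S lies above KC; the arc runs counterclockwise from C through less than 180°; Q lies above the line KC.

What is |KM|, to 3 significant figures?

49.3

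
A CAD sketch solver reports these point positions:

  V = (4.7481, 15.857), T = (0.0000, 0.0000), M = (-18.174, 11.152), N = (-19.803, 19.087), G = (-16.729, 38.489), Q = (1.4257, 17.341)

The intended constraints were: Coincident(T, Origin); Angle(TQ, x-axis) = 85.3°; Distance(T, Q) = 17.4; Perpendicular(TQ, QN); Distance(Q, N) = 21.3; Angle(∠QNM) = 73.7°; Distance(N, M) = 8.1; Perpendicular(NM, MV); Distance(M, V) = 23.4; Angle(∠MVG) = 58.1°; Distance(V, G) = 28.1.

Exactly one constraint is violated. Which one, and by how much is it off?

Distance(V, G) = 28.1 — off by 3.10.

T = (0.00, 0.00) ✓; TQ at 85.30° ✓; |TQ| = 17.40 ✓; ∠(TQ, QN) = 90.00° ✓; |QN| = 21.30 ✓; ∠QNM = 73.70° ✓; |NM| = 8.100 ✓; ∠(NM, MV) = 90.00° ✓; |MV| = 23.40 ✓; ∠MVG = 58.10° ✓; |VG| = 31.20 ✗.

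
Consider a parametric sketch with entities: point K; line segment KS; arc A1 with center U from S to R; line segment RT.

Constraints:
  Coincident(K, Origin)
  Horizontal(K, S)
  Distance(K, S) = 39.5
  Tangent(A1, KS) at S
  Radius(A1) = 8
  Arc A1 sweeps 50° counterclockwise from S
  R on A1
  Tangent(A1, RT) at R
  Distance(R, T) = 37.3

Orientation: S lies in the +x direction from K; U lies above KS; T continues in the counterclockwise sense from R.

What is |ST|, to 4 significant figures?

43.52

On A1, S sits at bearing -90° from U; a 50° counterclockwise sweep puts R at bearing -40°, so R = U + 8.0·(cos -40°, sin -40°) = (45.63, 2.858). The tangent condition forces UR to be normal to RT, so RT runs along (−sin -40°, cos -40°); with |RT| = 37.3, T = (69.60, 31.43). Then |ST| = |T − S| = 43.52.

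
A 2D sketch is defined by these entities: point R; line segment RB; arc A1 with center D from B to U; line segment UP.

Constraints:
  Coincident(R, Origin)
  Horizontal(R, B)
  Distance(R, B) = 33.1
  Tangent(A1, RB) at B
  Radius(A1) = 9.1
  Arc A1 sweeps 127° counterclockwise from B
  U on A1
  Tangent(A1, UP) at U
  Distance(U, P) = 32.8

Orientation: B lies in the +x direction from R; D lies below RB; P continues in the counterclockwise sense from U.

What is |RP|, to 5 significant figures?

61.149

R is at the origin; RB is horizontal with |RB| = 33.1 and B on the +x side, so B = (33.100, 0.0000). Tangency of A1 to RB means the radius DB is perpendicular to RB, so D = B + (0, -9.1) = (33.100, -9.1000). On A1, B sits at bearing 90° from D; a 127° counterclockwise sweep puts U at bearing 217°, so U = D + 9.1·(cos 217°, sin 217°) = (25.832, -14.577). A1 meets UP tangentially, so DU is at right angles to UP, so UP runs along (−sin 217°, cos 217°); with |UP| = 32.8, P = (45.572, -40.772). Then |RP| = |P − R| = 61.149.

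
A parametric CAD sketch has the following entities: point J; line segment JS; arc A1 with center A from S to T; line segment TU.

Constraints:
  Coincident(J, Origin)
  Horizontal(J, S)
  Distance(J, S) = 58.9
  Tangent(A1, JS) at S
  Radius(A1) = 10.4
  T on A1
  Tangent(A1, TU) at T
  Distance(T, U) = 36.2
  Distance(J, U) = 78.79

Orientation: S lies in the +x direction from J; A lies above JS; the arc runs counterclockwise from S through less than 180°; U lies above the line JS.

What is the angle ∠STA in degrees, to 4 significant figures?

39.78°

Checks: ∠(AS, SJ) = 90.00° ✓; |AT| = 10.40 ✓; ∠(AT, TU) = 90.00° ✓; |TU| = 36.20 ✓; |JU| = 78.79 ✓.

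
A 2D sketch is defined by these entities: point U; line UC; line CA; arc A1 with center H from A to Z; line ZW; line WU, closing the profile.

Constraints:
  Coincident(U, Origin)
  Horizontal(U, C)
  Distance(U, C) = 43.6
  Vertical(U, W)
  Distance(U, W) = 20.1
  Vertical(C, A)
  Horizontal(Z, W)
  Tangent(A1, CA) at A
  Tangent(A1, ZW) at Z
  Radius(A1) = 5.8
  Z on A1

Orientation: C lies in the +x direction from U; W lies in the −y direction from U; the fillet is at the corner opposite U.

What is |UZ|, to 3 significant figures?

42.8

The virtual corner opposite U is at (43.6, -20.1). The tangent condition forces HA to be normal to CA and the tangent condition forces HZ to be normal to ZW, with radius 5.8, so the center H sits 5.8 in from both sides at H = (37.8, -14.3). That places the tangent points at A = (43.6, -14.3) on CA and Z = (37.8, -20.1) on ZW. Then |UZ| = |Z − U| = 42.8.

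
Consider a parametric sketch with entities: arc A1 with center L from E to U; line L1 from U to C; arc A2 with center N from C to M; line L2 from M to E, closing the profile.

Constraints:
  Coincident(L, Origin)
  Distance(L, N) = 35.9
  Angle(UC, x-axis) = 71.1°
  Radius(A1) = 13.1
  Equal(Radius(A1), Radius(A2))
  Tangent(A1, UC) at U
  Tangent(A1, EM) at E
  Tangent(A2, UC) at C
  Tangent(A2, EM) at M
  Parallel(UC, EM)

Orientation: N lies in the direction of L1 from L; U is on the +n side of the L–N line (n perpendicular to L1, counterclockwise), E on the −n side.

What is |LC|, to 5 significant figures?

38.215

The slot axis is L1's direction at 71.1°, so u = (cos 71.1°, sin 71.1°) = (0.32392, 0.94609) and n = (−sin 71.1°, cos 71.1°) = (-0.94609, 0.32392). L is at the origin and N lies 35.9 along u from L, so N = 35.9·u = (11.629, 33.964). Tangency of A1 to both parallel lines with radius 13.1 puts U and E at L ± 13.1·n: U = (-12.394, 4.2433), E = (12.394, -4.2433). Equal radii place C and M the same way about N: C = N + 13.1·n = (-0.76508, 38.208), M = N − 13.1·n = (24.022, 29.721). Then |LC| = |C − L| = 38.215.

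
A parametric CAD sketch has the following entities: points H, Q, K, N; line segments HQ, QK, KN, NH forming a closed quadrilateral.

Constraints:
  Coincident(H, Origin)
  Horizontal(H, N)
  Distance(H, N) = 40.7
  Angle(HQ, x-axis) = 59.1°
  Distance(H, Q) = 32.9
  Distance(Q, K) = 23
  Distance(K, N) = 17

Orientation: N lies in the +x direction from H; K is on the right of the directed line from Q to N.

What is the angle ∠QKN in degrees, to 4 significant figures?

134.2°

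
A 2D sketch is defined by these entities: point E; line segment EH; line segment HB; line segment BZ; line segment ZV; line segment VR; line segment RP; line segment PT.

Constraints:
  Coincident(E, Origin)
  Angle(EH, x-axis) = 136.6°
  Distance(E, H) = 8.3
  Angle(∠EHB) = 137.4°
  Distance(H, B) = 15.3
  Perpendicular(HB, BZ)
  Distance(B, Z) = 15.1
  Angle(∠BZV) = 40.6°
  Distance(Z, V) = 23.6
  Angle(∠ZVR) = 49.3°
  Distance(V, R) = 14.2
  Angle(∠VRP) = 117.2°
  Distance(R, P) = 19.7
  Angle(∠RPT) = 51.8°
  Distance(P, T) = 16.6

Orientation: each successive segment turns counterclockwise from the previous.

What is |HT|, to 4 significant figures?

13.41

E is at the origin; EH runs at 136.6° with length 8.3, so H = (-6.031, 5.703). ∠EHB = 137.4° gives HB at 179.2° from the x-axis; with |HB| = 15.3, B = (-21.33, 5.916). HB is perpendicular to BZ, so BZ runs at -90.80°; with |BZ| = 15.1, Z = (-21.54, -9.182). ∠BZV = 40.6° gives ZV at 48.60° from the x-axis; with |ZV| = 23.6, V = (-5.933, 8.521). ∠ZVR = 49.3° gives VR at 179.3° from the x-axis; with |VR| = 14.2, R = (-20.13, 8.694). ∠VRP = 117.2° gives RP at -117.9° from the x-axis; with |RP| = 19.7, P = (-29.35, -8.716). ∠RPT = 51.8° gives PT at 10.30° from the x-axis; with |PT| = 16.6, T = (-13.02, -5.748). Then |HT| = |T − H| = 13.41.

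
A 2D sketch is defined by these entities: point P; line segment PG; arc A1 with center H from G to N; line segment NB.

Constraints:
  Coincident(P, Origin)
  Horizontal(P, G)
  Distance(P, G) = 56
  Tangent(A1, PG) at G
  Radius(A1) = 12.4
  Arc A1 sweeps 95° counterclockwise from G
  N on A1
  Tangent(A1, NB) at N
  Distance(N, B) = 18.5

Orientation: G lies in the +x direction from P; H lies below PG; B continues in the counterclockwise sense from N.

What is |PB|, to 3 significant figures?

55.4

On A1, G sits at bearing 90° from H; a 95° counterclockwise sweep puts N at bearing 185°, so N = H + 12.4·(cos 185°, sin 185°) = (43.6, -13.5). Since A1 is tangent to NB there, HN ⟂ NB, so NB runs along (−sin 185°, cos 185°); with |NB| = 18.5, B = (45.3, -31.9). Then |PB| = |B − P| = 55.4.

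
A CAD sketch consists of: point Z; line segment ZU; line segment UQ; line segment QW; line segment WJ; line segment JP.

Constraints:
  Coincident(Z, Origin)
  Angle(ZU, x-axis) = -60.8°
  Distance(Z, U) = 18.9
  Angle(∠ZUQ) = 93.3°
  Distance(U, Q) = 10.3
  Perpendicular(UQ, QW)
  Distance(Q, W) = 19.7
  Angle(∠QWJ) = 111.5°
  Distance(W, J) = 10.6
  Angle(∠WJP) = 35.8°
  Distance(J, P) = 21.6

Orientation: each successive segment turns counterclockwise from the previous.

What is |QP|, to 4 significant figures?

5.702

Z is at the origin; ZU runs at -60.8° with length 18.9, so U = (9.221, -16.50). ∠ZUQ = 93.3° gives UQ at 25.90° from the x-axis; with |UQ| = 10.3, Q = (18.49, -12.00). UQ ⟂ QW, so QW runs at 115.9°; with |QW| = 19.7, W = (9.881, 5.722). ∠QWJ = 111.5° gives WJ at -175.6° from the x-axis; with |WJ| = 10.6, J = (-0.6878, 4.909). ∠WJP = 35.8° gives JP at -31.40° from the x-axis; with |JP| = 21.6, P = (17.75, -6.345). Then |QP| = |P − Q| = 5.702.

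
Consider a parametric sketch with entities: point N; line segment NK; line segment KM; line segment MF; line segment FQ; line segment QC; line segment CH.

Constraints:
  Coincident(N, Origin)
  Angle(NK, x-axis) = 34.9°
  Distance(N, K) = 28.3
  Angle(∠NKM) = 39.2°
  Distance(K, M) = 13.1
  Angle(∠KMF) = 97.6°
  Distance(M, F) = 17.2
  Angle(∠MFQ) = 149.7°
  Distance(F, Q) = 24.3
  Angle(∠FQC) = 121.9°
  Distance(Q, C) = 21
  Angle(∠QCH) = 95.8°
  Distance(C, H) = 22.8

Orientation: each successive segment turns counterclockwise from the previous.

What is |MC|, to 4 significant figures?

51.07

N is at the origin; NK runs at 34.9° with length 28.3, so K = (23.21, 16.19). ∠NKM = 39.2° gives KM at 175.7° from the x-axis; with |KM| = 13.1, M = (10.15, 17.17). ∠KMF = 97.6° gives MF at -101.9° from the x-axis; with |MF| = 17.2, F = (6.600, 0.3436). ∠MFQ = 149.7° gives FQ at -71.60° from the x-axis; with |FQ| = 24.3, Q = (14.27, -22.71). ∠FQC = 121.9° gives QC at -13.50° from the x-axis; with |QC| = 21.0, C = (34.69, -27.62). Then |MC| = |C − M| = 51.07.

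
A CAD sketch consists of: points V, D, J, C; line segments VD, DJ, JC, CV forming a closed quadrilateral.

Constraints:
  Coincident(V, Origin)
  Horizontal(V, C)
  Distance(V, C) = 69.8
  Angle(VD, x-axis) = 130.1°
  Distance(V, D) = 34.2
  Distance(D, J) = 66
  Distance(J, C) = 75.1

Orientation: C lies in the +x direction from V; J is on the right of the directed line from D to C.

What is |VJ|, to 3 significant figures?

35.0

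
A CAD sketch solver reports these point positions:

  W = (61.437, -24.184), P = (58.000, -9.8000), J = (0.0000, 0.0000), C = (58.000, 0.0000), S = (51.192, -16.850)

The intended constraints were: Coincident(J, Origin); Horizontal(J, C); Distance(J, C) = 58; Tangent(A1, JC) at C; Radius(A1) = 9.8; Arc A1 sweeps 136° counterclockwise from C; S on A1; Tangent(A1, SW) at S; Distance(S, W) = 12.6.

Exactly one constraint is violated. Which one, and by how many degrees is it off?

Tangent(A1, SW) at S — off by 8.40°.

J = (0.00, 0.00) ✓; J.y = 0.00, C.y = 0.00 ✓; |JC| = 58.00 ✓; ∠(PC, CJ) = 90.00° ✓; |PC| = 9.800 ✓; bearing(P→S) − bearing(P→C) = 136.0° ✓; |PS| = 9.801 ✓; ∠(PS, SW) = 81.60° ✗; |SW| = 12.60 ✓.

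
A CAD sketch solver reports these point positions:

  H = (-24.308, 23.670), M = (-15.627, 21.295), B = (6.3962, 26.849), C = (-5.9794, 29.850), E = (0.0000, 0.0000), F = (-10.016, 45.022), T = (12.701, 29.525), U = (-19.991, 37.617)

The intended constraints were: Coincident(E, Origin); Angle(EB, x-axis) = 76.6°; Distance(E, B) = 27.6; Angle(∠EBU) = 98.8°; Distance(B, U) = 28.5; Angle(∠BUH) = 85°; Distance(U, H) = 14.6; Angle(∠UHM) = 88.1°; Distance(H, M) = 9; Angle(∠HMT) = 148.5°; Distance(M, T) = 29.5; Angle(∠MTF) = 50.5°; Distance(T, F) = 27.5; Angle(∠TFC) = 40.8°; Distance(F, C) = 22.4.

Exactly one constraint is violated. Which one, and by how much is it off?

Distance(F, C) = 22.4 — off by 6.70.

E = (0.00, 0.00) ✓; EB at 76.60° ✓; |EB| = 27.60 ✓; ∠EBU = 98.80° ✓; |BU| = 28.50 ✓; ∠BUH = 85.00° ✓; |UH| = 14.60 ✓; ∠UHM = 88.10° ✓; |HM| = 9.000 ✓; ∠HMT = 148.5° ✓; |MT| = 29.50 ✓; ∠MTF = 50.50° ✓; |TF| = 27.50 ✓; ∠TFC = 40.80° ✓; |FC| = 15.70 ✗.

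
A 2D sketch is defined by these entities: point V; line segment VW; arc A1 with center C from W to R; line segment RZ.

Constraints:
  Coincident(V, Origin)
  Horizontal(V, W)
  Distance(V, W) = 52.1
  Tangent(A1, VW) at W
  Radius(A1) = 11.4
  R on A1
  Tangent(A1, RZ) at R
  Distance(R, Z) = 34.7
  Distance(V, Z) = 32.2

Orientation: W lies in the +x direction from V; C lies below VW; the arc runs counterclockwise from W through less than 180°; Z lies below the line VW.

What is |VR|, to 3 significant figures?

44.6

V is at the origin; VW is horizontal with |VW| = 52.1 and W on the +x side, so W = (52.1, 0.00). A1 meets VW tangentially, so CW is at right angles to VW, so C = W + (0, -11.4) = (52.1, -11.4). Since CR ⟂ RZ (tangency), |CZ| = √(11.4² + 34.7²) = 36.5 regardless of where R sits on A1. So Z lies on both circle(V, 32.2) and circle(C, 36.5); the below-VW intersection is Z = (18.7, -26.2). R is the foot of the tangent from Z: R = (44.5, -2.94).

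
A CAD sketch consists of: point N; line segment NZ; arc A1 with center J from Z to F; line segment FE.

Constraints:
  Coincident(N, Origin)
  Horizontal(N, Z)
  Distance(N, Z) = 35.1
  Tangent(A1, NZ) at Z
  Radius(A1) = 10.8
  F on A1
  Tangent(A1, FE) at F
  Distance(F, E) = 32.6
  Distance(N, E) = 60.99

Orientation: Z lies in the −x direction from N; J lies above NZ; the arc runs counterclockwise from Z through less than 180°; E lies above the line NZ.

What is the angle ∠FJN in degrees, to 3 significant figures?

46.5°

N is at the origin; N and Z share the same y with |NZ| = 35.1 and Z on the −x side, so Z = (-35.1, 0.00). The tangent condition forces JZ to be normal to NZ, so J = Z + (0, 10.8) = (-35.1, 10.8). Since JF ⟂ FE (tangency), |JE| = √(10.8² + 32.6²) = 34.3 regardless of where F sits on A1. So E lies on both circle(N, 60.99) and circle(J, 34.3); the above-NZ intersection is E = (-41.7, 44.5). F is the foot of the tangent from E: F = (-25.7, 16.1).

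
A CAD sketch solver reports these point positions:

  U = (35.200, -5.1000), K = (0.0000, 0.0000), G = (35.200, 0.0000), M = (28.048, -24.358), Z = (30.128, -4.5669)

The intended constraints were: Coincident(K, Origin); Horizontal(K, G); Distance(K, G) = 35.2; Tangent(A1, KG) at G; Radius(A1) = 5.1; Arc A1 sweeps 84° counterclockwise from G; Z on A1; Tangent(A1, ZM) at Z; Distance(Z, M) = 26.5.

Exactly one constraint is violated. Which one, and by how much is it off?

Distance(Z, M) = 26.5 — off by 6.60.

K = (0.00, 0.00) ✓; K.y = 0.00, G.y = 0.00 ✓; |KG| = 35.20 ✓; ∠(UG, GK) = 90.00° ✓; |UG| = 5.100 ✓; bearing(U→Z) − bearing(U→G) = 84.00° ✓; |UZ| = 5.100 ✓; ∠(UZ, ZM) = 90.00° ✓; |ZM| = 19.90 ✗.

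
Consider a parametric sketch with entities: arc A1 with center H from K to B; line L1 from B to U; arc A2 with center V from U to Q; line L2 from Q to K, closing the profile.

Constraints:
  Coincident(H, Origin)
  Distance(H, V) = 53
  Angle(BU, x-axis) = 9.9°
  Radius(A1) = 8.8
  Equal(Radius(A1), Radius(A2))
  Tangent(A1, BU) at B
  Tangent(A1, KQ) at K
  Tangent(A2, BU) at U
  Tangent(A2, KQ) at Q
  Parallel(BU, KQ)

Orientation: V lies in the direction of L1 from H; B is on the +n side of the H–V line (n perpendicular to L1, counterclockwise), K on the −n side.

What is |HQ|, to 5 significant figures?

53.726

Tangency of A1 to both parallel lines with radius 8.8 puts B and K at H ± 8.8·n: B = (-1.5130, 8.6690), K = (1.5130, -8.6690). Equal radii place U and Q the same way about V: U = V + 8.8·n = (50.698, 17.781), Q = V − 8.8·n = (53.724, 0.44328). Then |HQ| = |Q − H| = 53.726.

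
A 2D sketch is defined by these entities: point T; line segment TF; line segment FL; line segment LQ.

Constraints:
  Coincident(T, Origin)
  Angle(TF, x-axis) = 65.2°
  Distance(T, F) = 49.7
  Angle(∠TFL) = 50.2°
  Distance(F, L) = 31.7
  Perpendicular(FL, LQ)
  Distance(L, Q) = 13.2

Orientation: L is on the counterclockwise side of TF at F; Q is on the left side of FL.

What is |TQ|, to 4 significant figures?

24.98

T is at the origin; TF runs at 65.2° with length 49.7, so F = 49.7·(cos 65.2°, sin 65.2°) = (20.85, 45.12). ∠TFL = 50.2°, so FL runs at 65.2° + (180° − 50.2°) = 195.0° from the x-axis; with |FL| = 31.7, L = F + 31.7·(cos 195.0°, sin 195.0°) = (-9.773, 36.91). FL ⟂ LQ; with |LQ| = 13.2 on the left of FL, Q = L + 13.2·(0.2588, -0.9659) = (-6.357, 24.16). Then |TQ| = |Q − T| = 24.98.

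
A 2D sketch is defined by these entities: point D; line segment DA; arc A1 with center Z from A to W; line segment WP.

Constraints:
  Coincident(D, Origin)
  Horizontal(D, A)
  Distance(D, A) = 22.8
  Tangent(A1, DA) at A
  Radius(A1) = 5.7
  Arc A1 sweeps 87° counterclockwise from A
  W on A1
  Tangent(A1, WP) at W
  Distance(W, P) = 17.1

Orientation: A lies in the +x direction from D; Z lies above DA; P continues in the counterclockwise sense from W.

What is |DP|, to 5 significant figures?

36.998

D is at the origin; DA is horizontal with |DA| = 22.8 and A on the +x side, so A = (22.800, 0.0000). The tangent condition forces ZA to be normal to DA, so Z = A + (0, 5.7) = (22.800, 5.7000). On A1, A sits at bearing -90° from Z; an 87° counterclockwise sweep puts W at bearing -3°, so W = Z + 5.7·(cos -3°, sin -3°) = (28.492, 5.4017). Tangency of A1 to WP means the radius ZW is perpendicular to WP, so WP runs along (−sin -3°, cos -3°); with |WP| = 17.1, P = (29.387, 22.478). Then |DP| = |P − D| = 36.998.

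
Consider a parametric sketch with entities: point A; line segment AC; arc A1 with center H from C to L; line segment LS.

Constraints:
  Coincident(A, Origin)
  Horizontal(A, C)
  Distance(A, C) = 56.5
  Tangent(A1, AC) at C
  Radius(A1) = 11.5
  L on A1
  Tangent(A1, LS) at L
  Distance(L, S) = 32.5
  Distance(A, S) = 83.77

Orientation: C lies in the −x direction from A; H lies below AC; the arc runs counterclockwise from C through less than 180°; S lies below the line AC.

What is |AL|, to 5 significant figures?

68.603

A is at the origin; A and C share the same y with |AC| = 56.5 and C on the −x side, so C = (-56.500, 0.0000). Since A1 is tangent to AC there, HC ⟂ AC, so H = C + (0, -11.5) = (-56.500, -11.500). Since HL ⟂ LS (tangency), |HS| = √(11.5² + 32.5²) = 34.475 regardless of where L sits on A1. So S lies on both circle(A, 83.77) and circle(H, 34.475); the below-AC intersection is S = (-72.441, -42.068). L is the foot of the tangent from S: L = (-67.887, -9.8883).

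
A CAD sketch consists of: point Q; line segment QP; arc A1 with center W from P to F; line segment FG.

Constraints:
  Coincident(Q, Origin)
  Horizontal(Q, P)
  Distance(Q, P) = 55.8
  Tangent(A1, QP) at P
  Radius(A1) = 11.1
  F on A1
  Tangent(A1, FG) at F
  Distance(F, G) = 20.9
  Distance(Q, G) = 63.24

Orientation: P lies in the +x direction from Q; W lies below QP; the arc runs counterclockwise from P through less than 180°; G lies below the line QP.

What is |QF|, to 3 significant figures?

47.9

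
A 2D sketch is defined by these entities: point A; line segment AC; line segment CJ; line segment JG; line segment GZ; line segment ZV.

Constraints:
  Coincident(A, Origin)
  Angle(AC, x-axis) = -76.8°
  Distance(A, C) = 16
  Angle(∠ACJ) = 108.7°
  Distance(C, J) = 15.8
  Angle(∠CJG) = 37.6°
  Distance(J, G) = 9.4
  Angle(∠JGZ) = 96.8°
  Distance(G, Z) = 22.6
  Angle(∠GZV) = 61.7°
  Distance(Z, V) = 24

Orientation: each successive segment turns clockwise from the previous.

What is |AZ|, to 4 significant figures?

25.67

∠CJG = 37.6° gives JG at 69.50° from the x-axis; with |JG| = 9.4, G = (-6.468, -15.12). ∠JGZ = 96.8° gives GZ at -13.70° from the x-axis; with |GZ| = 22.6, Z = (15.49, -20.47). Then |AZ| = |Z − A| = 25.67.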